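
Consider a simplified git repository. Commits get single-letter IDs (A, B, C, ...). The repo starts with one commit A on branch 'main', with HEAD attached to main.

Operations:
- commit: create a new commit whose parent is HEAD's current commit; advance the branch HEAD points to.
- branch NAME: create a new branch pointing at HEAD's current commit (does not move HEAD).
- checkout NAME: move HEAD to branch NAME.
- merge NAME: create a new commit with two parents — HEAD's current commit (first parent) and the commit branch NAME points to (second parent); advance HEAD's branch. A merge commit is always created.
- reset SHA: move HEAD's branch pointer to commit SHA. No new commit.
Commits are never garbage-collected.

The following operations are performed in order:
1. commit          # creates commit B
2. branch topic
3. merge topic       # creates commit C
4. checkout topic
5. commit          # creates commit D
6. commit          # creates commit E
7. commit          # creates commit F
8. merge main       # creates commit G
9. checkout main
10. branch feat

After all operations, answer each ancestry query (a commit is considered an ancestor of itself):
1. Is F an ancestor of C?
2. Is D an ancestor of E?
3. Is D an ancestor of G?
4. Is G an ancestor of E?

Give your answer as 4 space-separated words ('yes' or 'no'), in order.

Answer: no yes yes no

Derivation:
After op 1 (commit): HEAD=main@B [main=B]
After op 2 (branch): HEAD=main@B [main=B topic=B]
After op 3 (merge): HEAD=main@C [main=C topic=B]
After op 4 (checkout): HEAD=topic@B [main=C topic=B]
After op 5 (commit): HEAD=topic@D [main=C topic=D]
After op 6 (commit): HEAD=topic@E [main=C topic=E]
After op 7 (commit): HEAD=topic@F [main=C topic=F]
After op 8 (merge): HEAD=topic@G [main=C topic=G]
After op 9 (checkout): HEAD=main@C [main=C topic=G]
After op 10 (branch): HEAD=main@C [feat=C main=C topic=G]
ancestors(C) = {A,B,C}; F in? no
ancestors(E) = {A,B,D,E}; D in? yes
ancestors(G) = {A,B,C,D,E,F,G}; D in? yes
ancestors(E) = {A,B,D,E}; G in? no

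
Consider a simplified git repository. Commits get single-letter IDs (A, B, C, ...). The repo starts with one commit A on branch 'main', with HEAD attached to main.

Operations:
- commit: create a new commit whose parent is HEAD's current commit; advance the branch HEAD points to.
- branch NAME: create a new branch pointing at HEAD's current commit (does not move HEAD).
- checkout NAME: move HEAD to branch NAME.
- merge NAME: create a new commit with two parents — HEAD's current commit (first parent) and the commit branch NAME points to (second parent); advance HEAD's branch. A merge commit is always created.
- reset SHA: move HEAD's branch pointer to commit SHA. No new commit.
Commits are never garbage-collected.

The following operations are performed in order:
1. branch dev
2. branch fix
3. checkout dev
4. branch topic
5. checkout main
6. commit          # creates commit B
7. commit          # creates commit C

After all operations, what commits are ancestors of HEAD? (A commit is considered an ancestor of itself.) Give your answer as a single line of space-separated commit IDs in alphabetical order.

After op 1 (branch): HEAD=main@A [dev=A main=A]
After op 2 (branch): HEAD=main@A [dev=A fix=A main=A]
After op 3 (checkout): HEAD=dev@A [dev=A fix=A main=A]
After op 4 (branch): HEAD=dev@A [dev=A fix=A main=A topic=A]
After op 5 (checkout): HEAD=main@A [dev=A fix=A main=A topic=A]
After op 6 (commit): HEAD=main@B [dev=A fix=A main=B topic=A]
After op 7 (commit): HEAD=main@C [dev=A fix=A main=C topic=A]

Answer: A B C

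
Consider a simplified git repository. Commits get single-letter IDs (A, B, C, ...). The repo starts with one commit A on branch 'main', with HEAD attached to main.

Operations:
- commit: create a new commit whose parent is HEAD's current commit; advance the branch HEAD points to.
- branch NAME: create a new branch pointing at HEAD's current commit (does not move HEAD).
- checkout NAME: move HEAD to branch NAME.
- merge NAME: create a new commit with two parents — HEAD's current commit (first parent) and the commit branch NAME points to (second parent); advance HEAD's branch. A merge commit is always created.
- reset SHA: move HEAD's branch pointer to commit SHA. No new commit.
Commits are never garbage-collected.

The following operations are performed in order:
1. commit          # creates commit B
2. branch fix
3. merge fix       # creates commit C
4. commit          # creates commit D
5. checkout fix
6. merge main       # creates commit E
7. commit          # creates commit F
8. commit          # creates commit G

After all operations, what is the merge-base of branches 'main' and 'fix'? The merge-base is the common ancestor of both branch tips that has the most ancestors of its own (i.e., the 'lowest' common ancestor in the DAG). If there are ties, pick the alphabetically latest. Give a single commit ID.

Answer: D

Derivation:
After op 1 (commit): HEAD=main@B [main=B]
After op 2 (branch): HEAD=main@B [fix=B main=B]
After op 3 (merge): HEAD=main@C [fix=B main=C]
After op 4 (commit): HEAD=main@D [fix=B main=D]
After op 5 (checkout): HEAD=fix@B [fix=B main=D]
After op 6 (merge): HEAD=fix@E [fix=E main=D]
After op 7 (commit): HEAD=fix@F [fix=F main=D]
After op 8 (commit): HEAD=fix@G [fix=G main=D]
ancestors(main=D): ['A', 'B', 'C', 'D']
ancestors(fix=G): ['A', 'B', 'C', 'D', 'E', 'F', 'G']
common: ['A', 'B', 'C', 'D']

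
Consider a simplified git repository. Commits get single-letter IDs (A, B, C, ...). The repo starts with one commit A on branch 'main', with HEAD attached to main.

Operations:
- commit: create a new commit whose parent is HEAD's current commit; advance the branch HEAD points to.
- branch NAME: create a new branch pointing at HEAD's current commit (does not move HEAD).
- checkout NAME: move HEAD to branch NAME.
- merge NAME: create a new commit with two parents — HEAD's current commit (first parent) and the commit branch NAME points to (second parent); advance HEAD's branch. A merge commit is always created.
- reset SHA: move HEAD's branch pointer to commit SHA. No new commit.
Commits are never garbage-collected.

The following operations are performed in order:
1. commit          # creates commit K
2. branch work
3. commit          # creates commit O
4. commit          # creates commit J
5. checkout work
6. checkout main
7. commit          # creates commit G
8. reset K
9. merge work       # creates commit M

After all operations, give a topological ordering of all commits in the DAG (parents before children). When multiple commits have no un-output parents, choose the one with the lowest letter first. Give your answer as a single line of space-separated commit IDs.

After op 1 (commit): HEAD=main@K [main=K]
After op 2 (branch): HEAD=main@K [main=K work=K]
After op 3 (commit): HEAD=main@O [main=O work=K]
After op 4 (commit): HEAD=main@J [main=J work=K]
After op 5 (checkout): HEAD=work@K [main=J work=K]
After op 6 (checkout): HEAD=main@J [main=J work=K]
After op 7 (commit): HEAD=main@G [main=G work=K]
After op 8 (reset): HEAD=main@K [main=K work=K]
After op 9 (merge): HEAD=main@M [main=M work=K]
commit A: parents=[]
commit G: parents=['J']
commit J: parents=['O']
commit K: parents=['A']
commit M: parents=['K', 'K']
commit O: parents=['K']

Answer: A K M O J G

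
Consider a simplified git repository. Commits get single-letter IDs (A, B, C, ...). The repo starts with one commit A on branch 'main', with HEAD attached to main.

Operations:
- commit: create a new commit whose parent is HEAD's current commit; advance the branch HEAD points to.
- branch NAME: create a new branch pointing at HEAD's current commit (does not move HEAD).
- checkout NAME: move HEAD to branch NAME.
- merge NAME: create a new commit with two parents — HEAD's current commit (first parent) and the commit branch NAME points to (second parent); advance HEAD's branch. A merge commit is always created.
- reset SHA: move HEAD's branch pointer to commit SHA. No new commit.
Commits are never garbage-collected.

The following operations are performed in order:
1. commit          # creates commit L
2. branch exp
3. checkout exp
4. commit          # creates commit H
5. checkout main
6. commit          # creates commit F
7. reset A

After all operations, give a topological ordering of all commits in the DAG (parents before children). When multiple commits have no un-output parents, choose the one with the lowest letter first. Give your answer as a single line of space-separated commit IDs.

After op 1 (commit): HEAD=main@L [main=L]
After op 2 (branch): HEAD=main@L [exp=L main=L]
After op 3 (checkout): HEAD=exp@L [exp=L main=L]
After op 4 (commit): HEAD=exp@H [exp=H main=L]
After op 5 (checkout): HEAD=main@L [exp=H main=L]
After op 6 (commit): HEAD=main@F [exp=H main=F]
After op 7 (reset): HEAD=main@A [exp=H main=A]
commit A: parents=[]
commit F: parents=['L']
commit H: parents=['L']
commit L: parents=['A']

Answer: A L F H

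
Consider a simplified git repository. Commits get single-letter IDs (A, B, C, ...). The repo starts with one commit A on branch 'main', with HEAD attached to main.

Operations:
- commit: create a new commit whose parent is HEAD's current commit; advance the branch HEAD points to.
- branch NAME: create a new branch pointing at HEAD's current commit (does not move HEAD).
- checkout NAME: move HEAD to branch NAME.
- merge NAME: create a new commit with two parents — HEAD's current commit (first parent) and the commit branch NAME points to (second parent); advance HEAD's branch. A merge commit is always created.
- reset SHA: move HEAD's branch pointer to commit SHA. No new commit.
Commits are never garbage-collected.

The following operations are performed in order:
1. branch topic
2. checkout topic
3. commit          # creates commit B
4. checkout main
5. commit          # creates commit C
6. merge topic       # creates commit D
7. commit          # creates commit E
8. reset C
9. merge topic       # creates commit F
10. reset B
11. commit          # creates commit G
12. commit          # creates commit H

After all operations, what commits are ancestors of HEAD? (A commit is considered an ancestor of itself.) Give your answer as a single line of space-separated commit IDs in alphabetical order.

Answer: A B G H

Derivation:
After op 1 (branch): HEAD=main@A [main=A topic=A]
After op 2 (checkout): HEAD=topic@A [main=A topic=A]
After op 3 (commit): HEAD=topic@B [main=A topic=B]
After op 4 (checkout): HEAD=main@A [main=A topic=B]
After op 5 (commit): HEAD=main@C [main=C topic=B]
After op 6 (merge): HEAD=main@D [main=D topic=B]
After op 7 (commit): HEAD=main@E [main=E topic=B]
After op 8 (reset): HEAD=main@C [main=C topic=B]
After op 9 (merge): HEAD=main@F [main=F topic=B]
After op 10 (reset): HEAD=main@B [main=B topic=B]
After op 11 (commit): HEAD=main@G [main=G topic=B]
After op 12 (commit): HEAD=main@H [main=H topic=B]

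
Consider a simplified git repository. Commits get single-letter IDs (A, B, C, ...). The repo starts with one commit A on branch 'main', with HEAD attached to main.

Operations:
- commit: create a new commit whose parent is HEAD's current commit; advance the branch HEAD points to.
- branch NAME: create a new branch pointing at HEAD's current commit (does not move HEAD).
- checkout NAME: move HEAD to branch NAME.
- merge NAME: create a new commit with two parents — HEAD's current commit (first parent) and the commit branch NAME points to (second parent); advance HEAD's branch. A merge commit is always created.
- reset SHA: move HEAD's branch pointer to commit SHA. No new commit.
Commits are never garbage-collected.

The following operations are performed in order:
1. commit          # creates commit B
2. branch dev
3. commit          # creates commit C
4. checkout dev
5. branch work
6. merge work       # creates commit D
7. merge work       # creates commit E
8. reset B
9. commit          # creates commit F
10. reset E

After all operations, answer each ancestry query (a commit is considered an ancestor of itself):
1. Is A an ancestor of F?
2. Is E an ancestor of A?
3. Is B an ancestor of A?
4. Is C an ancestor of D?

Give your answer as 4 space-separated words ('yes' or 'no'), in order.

Answer: yes no no no

Derivation:
After op 1 (commit): HEAD=main@B [main=B]
After op 2 (branch): HEAD=main@B [dev=B main=B]
After op 3 (commit): HEAD=main@C [dev=B main=C]
After op 4 (checkout): HEAD=dev@B [dev=B main=C]
After op 5 (branch): HEAD=dev@B [dev=B main=C work=B]
After op 6 (merge): HEAD=dev@D [dev=D main=C work=B]
After op 7 (merge): HEAD=dev@E [dev=E main=C work=B]
After op 8 (reset): HEAD=dev@B [dev=B main=C work=B]
After op 9 (commit): HEAD=dev@F [dev=F main=C work=B]
After op 10 (reset): HEAD=dev@E [dev=E main=C work=B]
ancestors(F) = {A,B,F}; A in? yes
ancestors(A) = {A}; E in? no
ancestors(A) = {A}; B in? no
ancestors(D) = {A,B,D}; C in? no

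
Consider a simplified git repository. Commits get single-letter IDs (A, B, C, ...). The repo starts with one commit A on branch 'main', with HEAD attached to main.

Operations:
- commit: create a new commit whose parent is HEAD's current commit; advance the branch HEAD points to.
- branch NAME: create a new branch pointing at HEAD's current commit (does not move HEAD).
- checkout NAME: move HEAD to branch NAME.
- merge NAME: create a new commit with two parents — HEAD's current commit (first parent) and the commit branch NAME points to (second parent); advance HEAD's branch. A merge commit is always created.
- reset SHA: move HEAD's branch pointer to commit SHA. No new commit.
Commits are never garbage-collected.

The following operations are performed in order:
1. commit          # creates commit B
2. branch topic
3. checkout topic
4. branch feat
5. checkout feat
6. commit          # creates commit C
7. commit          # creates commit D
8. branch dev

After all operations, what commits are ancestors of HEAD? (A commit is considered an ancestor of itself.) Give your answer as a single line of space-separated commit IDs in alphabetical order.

Answer: A B C D

Derivation:
After op 1 (commit): HEAD=main@B [main=B]
After op 2 (branch): HEAD=main@B [main=B topic=B]
After op 3 (checkout): HEAD=topic@B [main=B topic=B]
After op 4 (branch): HEAD=topic@B [feat=B main=B topic=B]
After op 5 (checkout): HEAD=feat@B [feat=B main=B topic=B]
After op 6 (commit): HEAD=feat@C [feat=C main=B topic=B]
After op 7 (commit): HEAD=feat@D [feat=D main=B topic=B]
After op 8 (branch): HEAD=feat@D [dev=D feat=D main=B topic=B]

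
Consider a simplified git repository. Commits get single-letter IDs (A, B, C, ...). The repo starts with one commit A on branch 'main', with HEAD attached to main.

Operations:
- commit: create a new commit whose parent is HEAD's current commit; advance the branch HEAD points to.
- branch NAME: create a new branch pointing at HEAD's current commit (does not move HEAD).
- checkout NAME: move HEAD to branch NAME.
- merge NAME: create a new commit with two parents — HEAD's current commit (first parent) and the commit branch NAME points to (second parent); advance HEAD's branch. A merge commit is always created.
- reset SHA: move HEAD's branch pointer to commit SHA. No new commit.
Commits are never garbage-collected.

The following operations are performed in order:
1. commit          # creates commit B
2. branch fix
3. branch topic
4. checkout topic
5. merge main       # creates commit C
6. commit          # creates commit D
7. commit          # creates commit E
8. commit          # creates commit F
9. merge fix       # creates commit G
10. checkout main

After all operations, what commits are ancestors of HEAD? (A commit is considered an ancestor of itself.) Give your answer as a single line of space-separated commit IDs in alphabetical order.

Answer: A B

Derivation:
After op 1 (commit): HEAD=main@B [main=B]
After op 2 (branch): HEAD=main@B [fix=B main=B]
After op 3 (branch): HEAD=main@B [fix=B main=B topic=B]
After op 4 (checkout): HEAD=topic@B [fix=B main=B topic=B]
After op 5 (merge): HEAD=topic@C [fix=B main=B topic=C]
After op 6 (commit): HEAD=topic@D [fix=B main=B topic=D]
After op 7 (commit): HEAD=topic@E [fix=B main=B topic=E]
After op 8 (commit): HEAD=topic@F [fix=B main=B topic=F]
After op 9 (merge): HEAD=topic@G [fix=B main=B topic=G]
After op 10 (checkout): HEAD=main@B [fix=B main=B topic=G]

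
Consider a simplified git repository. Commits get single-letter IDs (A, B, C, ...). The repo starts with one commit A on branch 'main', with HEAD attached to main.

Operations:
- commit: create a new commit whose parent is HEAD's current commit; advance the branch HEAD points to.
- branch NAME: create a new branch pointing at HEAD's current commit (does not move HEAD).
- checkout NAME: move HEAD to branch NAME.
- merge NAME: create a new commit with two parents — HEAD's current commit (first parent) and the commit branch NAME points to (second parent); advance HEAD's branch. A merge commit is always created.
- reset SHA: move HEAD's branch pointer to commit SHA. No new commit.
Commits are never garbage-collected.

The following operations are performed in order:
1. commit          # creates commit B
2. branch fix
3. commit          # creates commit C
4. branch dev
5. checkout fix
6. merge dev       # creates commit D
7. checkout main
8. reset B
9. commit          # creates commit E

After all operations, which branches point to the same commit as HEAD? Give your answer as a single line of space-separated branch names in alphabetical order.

Answer: main

Derivation:
After op 1 (commit): HEAD=main@B [main=B]
After op 2 (branch): HEAD=main@B [fix=B main=B]
After op 3 (commit): HEAD=main@C [fix=B main=C]
After op 4 (branch): HEAD=main@C [dev=C fix=B main=C]
After op 5 (checkout): HEAD=fix@B [dev=C fix=B main=C]
After op 6 (merge): HEAD=fix@D [dev=C fix=D main=C]
After op 7 (checkout): HEAD=main@C [dev=C fix=D main=C]
After op 8 (reset): HEAD=main@B [dev=C fix=D main=B]
After op 9 (commit): HEAD=main@E [dev=C fix=D main=E]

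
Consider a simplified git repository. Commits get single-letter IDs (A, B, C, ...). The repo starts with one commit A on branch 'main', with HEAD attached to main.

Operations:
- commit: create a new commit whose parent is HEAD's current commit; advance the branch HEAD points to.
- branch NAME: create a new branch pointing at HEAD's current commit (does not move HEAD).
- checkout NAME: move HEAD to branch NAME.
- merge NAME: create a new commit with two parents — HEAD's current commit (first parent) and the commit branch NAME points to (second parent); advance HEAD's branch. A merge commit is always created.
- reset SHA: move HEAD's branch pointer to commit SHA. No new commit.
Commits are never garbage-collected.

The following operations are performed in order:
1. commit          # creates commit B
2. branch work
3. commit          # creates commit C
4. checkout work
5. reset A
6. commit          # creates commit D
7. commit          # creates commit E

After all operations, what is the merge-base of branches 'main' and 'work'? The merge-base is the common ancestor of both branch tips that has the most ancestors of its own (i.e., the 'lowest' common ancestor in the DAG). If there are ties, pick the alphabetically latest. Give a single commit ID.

After op 1 (commit): HEAD=main@B [main=B]
After op 2 (branch): HEAD=main@B [main=B work=B]
After op 3 (commit): HEAD=main@C [main=C work=B]
After op 4 (checkout): HEAD=work@B [main=C work=B]
After op 5 (reset): HEAD=work@A [main=C work=A]
After op 6 (commit): HEAD=work@D [main=C work=D]
After op 7 (commit): HEAD=work@E [main=C work=E]
ancestors(main=C): ['A', 'B', 'C']
ancestors(work=E): ['A', 'D', 'E']
common: ['A']

Answer: A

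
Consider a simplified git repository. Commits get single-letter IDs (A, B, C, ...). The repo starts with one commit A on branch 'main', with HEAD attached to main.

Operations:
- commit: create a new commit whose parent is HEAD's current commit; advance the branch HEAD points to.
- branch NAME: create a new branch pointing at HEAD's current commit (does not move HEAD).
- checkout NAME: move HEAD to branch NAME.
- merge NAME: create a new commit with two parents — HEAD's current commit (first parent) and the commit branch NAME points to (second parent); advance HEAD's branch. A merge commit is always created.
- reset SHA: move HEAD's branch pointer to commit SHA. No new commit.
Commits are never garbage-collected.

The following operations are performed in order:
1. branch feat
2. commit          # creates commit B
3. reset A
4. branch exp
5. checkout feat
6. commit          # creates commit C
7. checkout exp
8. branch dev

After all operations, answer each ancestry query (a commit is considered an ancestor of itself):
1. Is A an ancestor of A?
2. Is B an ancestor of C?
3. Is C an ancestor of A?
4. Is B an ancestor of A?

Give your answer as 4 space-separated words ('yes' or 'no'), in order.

After op 1 (branch): HEAD=main@A [feat=A main=A]
After op 2 (commit): HEAD=main@B [feat=A main=B]
After op 3 (reset): HEAD=main@A [feat=A main=A]
After op 4 (branch): HEAD=main@A [exp=A feat=A main=A]
After op 5 (checkout): HEAD=feat@A [exp=A feat=A main=A]
After op 6 (commit): HEAD=feat@C [exp=A feat=C main=A]
After op 7 (checkout): HEAD=exp@A [exp=A feat=C main=A]
After op 8 (branch): HEAD=exp@A [dev=A exp=A feat=C main=A]
ancestors(A) = {A}; A in? yes
ancestors(C) = {A,C}; B in? no
ancestors(A) = {A}; C in? no
ancestors(A) = {A}; B in? no

Answer: yes no no no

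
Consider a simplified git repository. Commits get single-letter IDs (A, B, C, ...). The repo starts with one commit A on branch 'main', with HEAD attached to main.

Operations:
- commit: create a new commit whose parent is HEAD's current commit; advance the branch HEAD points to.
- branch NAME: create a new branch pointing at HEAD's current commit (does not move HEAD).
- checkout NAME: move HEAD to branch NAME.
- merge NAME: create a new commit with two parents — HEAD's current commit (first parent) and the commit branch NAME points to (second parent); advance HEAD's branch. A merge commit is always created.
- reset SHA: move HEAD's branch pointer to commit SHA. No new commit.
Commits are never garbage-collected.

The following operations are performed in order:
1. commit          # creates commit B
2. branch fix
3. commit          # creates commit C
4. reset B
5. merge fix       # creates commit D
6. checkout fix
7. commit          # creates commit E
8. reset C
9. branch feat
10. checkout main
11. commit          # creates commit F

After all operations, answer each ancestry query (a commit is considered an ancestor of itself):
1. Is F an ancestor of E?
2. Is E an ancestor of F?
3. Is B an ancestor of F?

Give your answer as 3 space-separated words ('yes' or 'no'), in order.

Answer: no no yes

Derivation:
After op 1 (commit): HEAD=main@B [main=B]
After op 2 (branch): HEAD=main@B [fix=B main=B]
After op 3 (commit): HEAD=main@C [fix=B main=C]
After op 4 (reset): HEAD=main@B [fix=B main=B]
After op 5 (merge): HEAD=main@D [fix=B main=D]
After op 6 (checkout): HEAD=fix@B [fix=B main=D]
After op 7 (commit): HEAD=fix@E [fix=E main=D]
After op 8 (reset): HEAD=fix@C [fix=C main=D]
After op 9 (branch): HEAD=fix@C [feat=C fix=C main=D]
After op 10 (checkout): HEAD=main@D [feat=C fix=C main=D]
After op 11 (commit): HEAD=main@F [feat=C fix=C main=F]
ancestors(E) = {A,B,E}; F in? no
ancestors(F) = {A,B,D,F}; E in? no
ancestors(F) = {A,B,D,F}; B in? yes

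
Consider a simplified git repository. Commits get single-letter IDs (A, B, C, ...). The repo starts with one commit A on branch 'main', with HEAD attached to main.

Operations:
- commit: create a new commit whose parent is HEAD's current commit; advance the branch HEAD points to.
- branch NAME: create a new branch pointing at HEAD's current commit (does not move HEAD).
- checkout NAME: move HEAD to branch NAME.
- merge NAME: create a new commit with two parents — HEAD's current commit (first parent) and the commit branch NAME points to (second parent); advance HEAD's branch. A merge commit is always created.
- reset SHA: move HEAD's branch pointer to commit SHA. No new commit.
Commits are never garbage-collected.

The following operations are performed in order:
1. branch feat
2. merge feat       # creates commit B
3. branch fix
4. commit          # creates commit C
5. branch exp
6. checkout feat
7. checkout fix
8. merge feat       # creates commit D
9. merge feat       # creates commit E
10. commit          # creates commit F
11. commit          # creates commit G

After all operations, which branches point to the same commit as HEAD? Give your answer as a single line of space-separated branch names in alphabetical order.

After op 1 (branch): HEAD=main@A [feat=A main=A]
After op 2 (merge): HEAD=main@B [feat=A main=B]
After op 3 (branch): HEAD=main@B [feat=A fix=B main=B]
After op 4 (commit): HEAD=main@C [feat=A fix=B main=C]
After op 5 (branch): HEAD=main@C [exp=C feat=A fix=B main=C]
After op 6 (checkout): HEAD=feat@A [exp=C feat=A fix=B main=C]
After op 7 (checkout): HEAD=fix@B [exp=C feat=A fix=B main=C]
After op 8 (merge): HEAD=fix@D [exp=C feat=A fix=D main=C]
After op 9 (merge): HEAD=fix@E [exp=C feat=A fix=E main=C]
After op 10 (commit): HEAD=fix@F [exp=C feat=A fix=F main=C]
After op 11 (commit): HEAD=fix@G [exp=C feat=A fix=G main=C]

Answer: fix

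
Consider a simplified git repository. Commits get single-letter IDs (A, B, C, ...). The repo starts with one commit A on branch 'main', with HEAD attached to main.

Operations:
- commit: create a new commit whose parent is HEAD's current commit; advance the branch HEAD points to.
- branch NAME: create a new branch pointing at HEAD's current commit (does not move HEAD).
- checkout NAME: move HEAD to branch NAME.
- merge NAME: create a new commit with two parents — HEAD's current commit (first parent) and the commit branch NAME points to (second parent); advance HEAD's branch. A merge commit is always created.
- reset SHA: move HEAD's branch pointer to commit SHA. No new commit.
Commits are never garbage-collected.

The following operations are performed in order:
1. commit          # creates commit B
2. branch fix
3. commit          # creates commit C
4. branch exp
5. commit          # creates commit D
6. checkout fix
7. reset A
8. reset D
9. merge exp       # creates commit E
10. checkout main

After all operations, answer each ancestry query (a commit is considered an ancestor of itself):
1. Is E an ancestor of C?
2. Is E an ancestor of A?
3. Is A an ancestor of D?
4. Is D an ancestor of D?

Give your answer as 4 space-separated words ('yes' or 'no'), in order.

Answer: no no yes yes

Derivation:
After op 1 (commit): HEAD=main@B [main=B]
After op 2 (branch): HEAD=main@B [fix=B main=B]
After op 3 (commit): HEAD=main@C [fix=B main=C]
After op 4 (branch): HEAD=main@C [exp=C fix=B main=C]
After op 5 (commit): HEAD=main@D [exp=C fix=B main=D]
After op 6 (checkout): HEAD=fix@B [exp=C fix=B main=D]
After op 7 (reset): HEAD=fix@A [exp=C fix=A main=D]
After op 8 (reset): HEAD=fix@D [exp=C fix=D main=D]
After op 9 (merge): HEAD=fix@E [exp=C fix=E main=D]
After op 10 (checkout): HEAD=main@D [exp=C fix=E main=D]
ancestors(C) = {A,B,C}; E in? no
ancestors(A) = {A}; E in? no
ancestors(D) = {A,B,C,D}; A in? yes
ancestors(D) = {A,B,C,D}; D in? yes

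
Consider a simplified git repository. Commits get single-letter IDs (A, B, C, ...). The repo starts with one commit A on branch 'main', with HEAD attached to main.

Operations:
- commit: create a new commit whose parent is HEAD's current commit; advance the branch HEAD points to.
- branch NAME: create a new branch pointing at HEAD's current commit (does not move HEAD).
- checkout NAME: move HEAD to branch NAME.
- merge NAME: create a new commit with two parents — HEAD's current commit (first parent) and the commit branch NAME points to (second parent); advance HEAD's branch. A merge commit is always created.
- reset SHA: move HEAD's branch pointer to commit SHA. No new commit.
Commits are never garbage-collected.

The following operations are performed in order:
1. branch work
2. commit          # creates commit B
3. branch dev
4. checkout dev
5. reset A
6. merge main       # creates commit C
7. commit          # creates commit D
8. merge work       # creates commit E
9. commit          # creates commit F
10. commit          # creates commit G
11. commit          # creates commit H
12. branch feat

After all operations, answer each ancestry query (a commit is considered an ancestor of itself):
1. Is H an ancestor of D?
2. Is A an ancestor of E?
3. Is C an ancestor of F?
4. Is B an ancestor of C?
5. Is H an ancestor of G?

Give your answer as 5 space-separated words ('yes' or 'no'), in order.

After op 1 (branch): HEAD=main@A [main=A work=A]
After op 2 (commit): HEAD=main@B [main=B work=A]
After op 3 (branch): HEAD=main@B [dev=B main=B work=A]
After op 4 (checkout): HEAD=dev@B [dev=B main=B work=A]
After op 5 (reset): HEAD=dev@A [dev=A main=B work=A]
After op 6 (merge): HEAD=dev@C [dev=C main=B work=A]
After op 7 (commit): HEAD=dev@D [dev=D main=B work=A]
After op 8 (merge): HEAD=dev@E [dev=E main=B work=A]
After op 9 (commit): HEAD=dev@F [dev=F main=B work=A]
After op 10 (commit): HEAD=dev@G [dev=G main=B work=A]
After op 11 (commit): HEAD=dev@H [dev=H main=B work=A]
After op 12 (branch): HEAD=dev@H [dev=H feat=H main=B work=A]
ancestors(D) = {A,B,C,D}; H in? no
ancestors(E) = {A,B,C,D,E}; A in? yes
ancestors(F) = {A,B,C,D,E,F}; C in? yes
ancestors(C) = {A,B,C}; B in? yes
ancestors(G) = {A,B,C,D,E,F,G}; H in? no

Answer: no yes yes yes no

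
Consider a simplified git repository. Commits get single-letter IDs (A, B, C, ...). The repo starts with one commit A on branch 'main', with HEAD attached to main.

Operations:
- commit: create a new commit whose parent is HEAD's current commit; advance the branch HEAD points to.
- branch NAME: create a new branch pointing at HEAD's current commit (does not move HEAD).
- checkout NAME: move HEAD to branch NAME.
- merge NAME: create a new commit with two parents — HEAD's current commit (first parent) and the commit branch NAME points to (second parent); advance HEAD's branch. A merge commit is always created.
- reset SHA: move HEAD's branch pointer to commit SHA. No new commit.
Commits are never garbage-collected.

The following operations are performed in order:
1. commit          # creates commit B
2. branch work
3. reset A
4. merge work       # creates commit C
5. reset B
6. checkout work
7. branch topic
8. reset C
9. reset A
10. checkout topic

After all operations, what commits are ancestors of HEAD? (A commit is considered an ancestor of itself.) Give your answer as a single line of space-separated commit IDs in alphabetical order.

Answer: A B

Derivation:
After op 1 (commit): HEAD=main@B [main=B]
After op 2 (branch): HEAD=main@B [main=B work=B]
After op 3 (reset): HEAD=main@A [main=A work=B]
After op 4 (merge): HEAD=main@C [main=C work=B]
After op 5 (reset): HEAD=main@B [main=B work=B]
After op 6 (checkout): HEAD=work@B [main=B work=B]
After op 7 (branch): HEAD=work@B [main=B topic=B work=B]
After op 8 (reset): HEAD=work@C [main=B topic=B work=C]
After op 9 (reset): HEAD=work@A [main=B topic=B work=A]
After op 10 (checkout): HEAD=topic@B [main=B topic=B work=A]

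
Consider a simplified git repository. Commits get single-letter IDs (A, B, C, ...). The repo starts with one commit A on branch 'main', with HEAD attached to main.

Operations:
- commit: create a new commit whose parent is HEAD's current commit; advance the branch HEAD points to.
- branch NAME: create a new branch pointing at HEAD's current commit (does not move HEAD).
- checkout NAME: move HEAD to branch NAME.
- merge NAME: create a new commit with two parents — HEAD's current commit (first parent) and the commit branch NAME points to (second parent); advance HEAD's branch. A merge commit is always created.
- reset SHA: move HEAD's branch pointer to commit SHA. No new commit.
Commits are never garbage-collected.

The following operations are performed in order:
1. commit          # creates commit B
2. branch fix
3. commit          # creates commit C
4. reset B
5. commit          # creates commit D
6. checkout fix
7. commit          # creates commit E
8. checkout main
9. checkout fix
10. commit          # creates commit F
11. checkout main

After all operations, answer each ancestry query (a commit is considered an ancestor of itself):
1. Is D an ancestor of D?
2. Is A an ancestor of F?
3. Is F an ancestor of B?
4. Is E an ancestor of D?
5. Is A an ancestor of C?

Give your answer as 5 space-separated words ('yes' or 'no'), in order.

Answer: yes yes no no yes

Derivation:
After op 1 (commit): HEAD=main@B [main=B]
After op 2 (branch): HEAD=main@B [fix=B main=B]
After op 3 (commit): HEAD=main@C [fix=B main=C]
After op 4 (reset): HEAD=main@B [fix=B main=B]
After op 5 (commit): HEAD=main@D [fix=B main=D]
After op 6 (checkout): HEAD=fix@B [fix=B main=D]
After op 7 (commit): HEAD=fix@E [fix=E main=D]
After op 8 (checkout): HEAD=main@D [fix=E main=D]
After op 9 (checkout): HEAD=fix@E [fix=E main=D]
After op 10 (commit): HEAD=fix@F [fix=F main=D]
After op 11 (checkout): HEAD=main@D [fix=F main=D]
ancestors(D) = {A,B,D}; D in? yes
ancestors(F) = {A,B,E,F}; A in? yes
ancestors(B) = {A,B}; F in? no
ancestors(D) = {A,B,D}; E in? no
ancestors(C) = {A,B,C}; A in? yes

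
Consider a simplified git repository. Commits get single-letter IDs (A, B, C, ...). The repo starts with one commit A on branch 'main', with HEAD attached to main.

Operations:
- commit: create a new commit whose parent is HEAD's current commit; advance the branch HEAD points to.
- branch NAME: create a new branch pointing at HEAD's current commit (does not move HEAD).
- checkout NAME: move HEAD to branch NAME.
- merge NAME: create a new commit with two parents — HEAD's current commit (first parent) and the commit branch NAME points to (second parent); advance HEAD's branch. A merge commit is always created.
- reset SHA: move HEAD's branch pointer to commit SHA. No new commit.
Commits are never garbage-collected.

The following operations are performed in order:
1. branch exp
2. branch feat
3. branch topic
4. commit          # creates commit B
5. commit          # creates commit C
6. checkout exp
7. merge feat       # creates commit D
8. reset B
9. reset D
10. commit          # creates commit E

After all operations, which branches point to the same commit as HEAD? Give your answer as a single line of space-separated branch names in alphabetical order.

Answer: exp

Derivation:
After op 1 (branch): HEAD=main@A [exp=A main=A]
After op 2 (branch): HEAD=main@A [exp=A feat=A main=A]
After op 3 (branch): HEAD=main@A [exp=A feat=A main=A topic=A]
After op 4 (commit): HEAD=main@B [exp=A feat=A main=B topic=A]
After op 5 (commit): HEAD=main@C [exp=A feat=A main=C topic=A]
After op 6 (checkout): HEAD=exp@A [exp=A feat=A main=C topic=A]
After op 7 (merge): HEAD=exp@D [exp=D feat=A main=C topic=A]
After op 8 (reset): HEAD=exp@B [exp=B feat=A main=C topic=A]
After op 9 (reset): HEAD=exp@D [exp=D feat=A main=C topic=A]
After op 10 (commit): HEAD=exp@E [exp=E feat=A main=C topic=A]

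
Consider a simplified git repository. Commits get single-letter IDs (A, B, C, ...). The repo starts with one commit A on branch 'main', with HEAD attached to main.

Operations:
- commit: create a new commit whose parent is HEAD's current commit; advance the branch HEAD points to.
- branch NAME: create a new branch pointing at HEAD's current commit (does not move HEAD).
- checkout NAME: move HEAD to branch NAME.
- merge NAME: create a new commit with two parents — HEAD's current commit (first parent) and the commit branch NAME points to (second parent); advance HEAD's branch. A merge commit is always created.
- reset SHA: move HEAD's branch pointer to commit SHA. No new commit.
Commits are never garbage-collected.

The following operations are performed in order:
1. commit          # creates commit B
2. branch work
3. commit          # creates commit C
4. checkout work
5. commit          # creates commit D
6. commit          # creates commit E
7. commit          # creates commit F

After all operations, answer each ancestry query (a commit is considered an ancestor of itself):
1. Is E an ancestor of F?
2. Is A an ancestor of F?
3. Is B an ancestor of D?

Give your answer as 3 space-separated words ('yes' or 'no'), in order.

Answer: yes yes yes

Derivation:
After op 1 (commit): HEAD=main@B [main=B]
After op 2 (branch): HEAD=main@B [main=B work=B]
After op 3 (commit): HEAD=main@C [main=C work=B]
After op 4 (checkout): HEAD=work@B [main=C work=B]
After op 5 (commit): HEAD=work@D [main=C work=D]
After op 6 (commit): HEAD=work@E [main=C work=E]
After op 7 (commit): HEAD=work@F [main=C work=F]
ancestors(F) = {A,B,D,E,F}; E in? yes
ancestors(F) = {A,B,D,E,F}; A in? yes
ancestors(D) = {A,B,D}; B in? yes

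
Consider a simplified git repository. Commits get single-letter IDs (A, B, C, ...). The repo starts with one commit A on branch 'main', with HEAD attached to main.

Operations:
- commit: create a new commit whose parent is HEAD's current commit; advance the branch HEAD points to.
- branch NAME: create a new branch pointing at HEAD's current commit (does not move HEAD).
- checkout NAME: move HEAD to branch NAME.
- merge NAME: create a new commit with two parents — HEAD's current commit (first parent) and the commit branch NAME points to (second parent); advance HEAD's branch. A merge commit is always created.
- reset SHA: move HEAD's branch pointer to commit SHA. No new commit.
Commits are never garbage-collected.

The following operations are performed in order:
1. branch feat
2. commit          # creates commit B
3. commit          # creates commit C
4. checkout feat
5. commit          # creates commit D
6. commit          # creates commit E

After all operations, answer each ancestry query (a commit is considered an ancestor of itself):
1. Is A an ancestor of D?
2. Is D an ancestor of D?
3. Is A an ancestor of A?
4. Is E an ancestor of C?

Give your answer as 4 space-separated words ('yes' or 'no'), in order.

After op 1 (branch): HEAD=main@A [feat=A main=A]
After op 2 (commit): HEAD=main@B [feat=A main=B]
After op 3 (commit): HEAD=main@C [feat=A main=C]
After op 4 (checkout): HEAD=feat@A [feat=A main=C]
After op 5 (commit): HEAD=feat@D [feat=D main=C]
After op 6 (commit): HEAD=feat@E [feat=E main=C]
ancestors(D) = {A,D}; A in? yes
ancestors(D) = {A,D}; D in? yes
ancestors(A) = {A}; A in? yes
ancestors(C) = {A,B,C}; E in? no

Answer: yes yes yes no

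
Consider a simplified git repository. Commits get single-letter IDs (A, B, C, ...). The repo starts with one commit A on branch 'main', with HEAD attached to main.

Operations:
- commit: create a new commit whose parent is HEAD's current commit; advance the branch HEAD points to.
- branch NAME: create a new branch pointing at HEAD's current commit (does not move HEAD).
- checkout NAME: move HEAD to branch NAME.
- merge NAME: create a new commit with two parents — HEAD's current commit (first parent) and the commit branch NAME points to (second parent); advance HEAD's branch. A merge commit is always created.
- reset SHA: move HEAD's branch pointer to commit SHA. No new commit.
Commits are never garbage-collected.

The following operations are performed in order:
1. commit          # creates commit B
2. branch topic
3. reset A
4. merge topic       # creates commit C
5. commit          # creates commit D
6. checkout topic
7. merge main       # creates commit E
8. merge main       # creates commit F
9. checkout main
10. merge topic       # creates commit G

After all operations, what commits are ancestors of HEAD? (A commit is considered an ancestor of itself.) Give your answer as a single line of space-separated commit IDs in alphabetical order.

Answer: A B C D E F G

Derivation:
After op 1 (commit): HEAD=main@B [main=B]
After op 2 (branch): HEAD=main@B [main=B topic=B]
After op 3 (reset): HEAD=main@A [main=A topic=B]
After op 4 (merge): HEAD=main@C [main=C topic=B]
After op 5 (commit): HEAD=main@D [main=D topic=B]
After op 6 (checkout): HEAD=topic@B [main=D topic=B]
After op 7 (merge): HEAD=topic@E [main=D topic=E]
After op 8 (merge): HEAD=topic@F [main=D topic=F]
After op 9 (checkout): HEAD=main@D [main=D topic=F]
After op 10 (merge): HEAD=main@G [main=G topic=F]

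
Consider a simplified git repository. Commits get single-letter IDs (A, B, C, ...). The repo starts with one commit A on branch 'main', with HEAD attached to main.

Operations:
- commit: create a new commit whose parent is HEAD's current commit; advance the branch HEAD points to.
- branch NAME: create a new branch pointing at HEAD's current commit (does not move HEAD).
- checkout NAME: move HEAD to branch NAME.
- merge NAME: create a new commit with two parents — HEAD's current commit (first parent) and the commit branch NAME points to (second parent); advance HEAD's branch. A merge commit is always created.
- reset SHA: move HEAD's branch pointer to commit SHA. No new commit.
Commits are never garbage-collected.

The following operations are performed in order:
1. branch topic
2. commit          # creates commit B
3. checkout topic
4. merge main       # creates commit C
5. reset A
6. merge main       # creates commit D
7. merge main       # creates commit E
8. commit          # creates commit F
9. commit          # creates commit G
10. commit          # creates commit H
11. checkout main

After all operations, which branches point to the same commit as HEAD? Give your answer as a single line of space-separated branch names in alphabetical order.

Answer: main

Derivation:
After op 1 (branch): HEAD=main@A [main=A topic=A]
After op 2 (commit): HEAD=main@B [main=B topic=A]
After op 3 (checkout): HEAD=topic@A [main=B topic=A]
After op 4 (merge): HEAD=topic@C [main=B topic=C]
After op 5 (reset): HEAD=topic@A [main=B topic=A]
After op 6 (merge): HEAD=topic@D [main=B topic=D]
After op 7 (merge): HEAD=topic@E [main=B topic=E]
After op 8 (commit): HEAD=topic@F [main=B topic=F]
After op 9 (commit): HEAD=topic@G [main=B topic=G]
After op 10 (commit): HEAD=topic@H [main=B topic=H]
After op 11 (checkout): HEAD=main@B [main=B topic=H]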